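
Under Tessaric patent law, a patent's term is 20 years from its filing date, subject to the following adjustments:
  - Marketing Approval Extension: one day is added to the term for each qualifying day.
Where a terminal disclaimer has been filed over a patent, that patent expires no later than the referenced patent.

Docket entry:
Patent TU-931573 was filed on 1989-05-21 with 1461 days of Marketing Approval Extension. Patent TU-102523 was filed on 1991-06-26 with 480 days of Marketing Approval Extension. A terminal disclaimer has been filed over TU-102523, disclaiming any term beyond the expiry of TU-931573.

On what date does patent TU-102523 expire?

2012-10-18

Natural term of TU-102523:
  Base: filing + 20 years → 26 June 2011.
  Marketing Approval Extension: +480 days → 18 October 2012.
Expiry of referenced patent TU-931573:
  Base: filing + 20 years → 21 May 2009.
  Marketing Approval Extension: +1461 days → 21 May 2013.
Terminal disclaimer: TU-102523 expires on the earlier of 18 October 2012 and 21 May 2013.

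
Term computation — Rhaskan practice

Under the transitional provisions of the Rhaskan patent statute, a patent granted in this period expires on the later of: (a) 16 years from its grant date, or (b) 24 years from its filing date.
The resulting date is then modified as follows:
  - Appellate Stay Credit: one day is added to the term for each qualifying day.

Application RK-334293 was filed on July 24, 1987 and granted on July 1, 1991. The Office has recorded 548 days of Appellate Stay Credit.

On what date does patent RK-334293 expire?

2013-01-22

(a) grant + 16 years → 1 July 2007.
(b) filing + 24 years → 24 July 2011.
Later of the two: 24 July 2011.
Appellate Stay Credit: +548 days → 22 January 2013.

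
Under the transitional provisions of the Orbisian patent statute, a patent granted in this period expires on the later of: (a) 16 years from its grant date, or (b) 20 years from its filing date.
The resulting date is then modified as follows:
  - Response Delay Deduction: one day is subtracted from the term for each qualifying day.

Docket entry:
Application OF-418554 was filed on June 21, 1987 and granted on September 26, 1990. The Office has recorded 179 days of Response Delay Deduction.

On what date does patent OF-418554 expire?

December 24, 2006

(a) grant + 16 years → 26 September 2006.
(b) filing + 20 years → 21 June 2007.
Later of the two: 21 June 2007.
Response Delay Deduction: −179 days → 24 December 2006.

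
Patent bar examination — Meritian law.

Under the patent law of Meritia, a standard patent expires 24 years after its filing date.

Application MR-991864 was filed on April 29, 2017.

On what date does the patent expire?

Filing date + 24 years → 29 April 2041.

April 29, 2041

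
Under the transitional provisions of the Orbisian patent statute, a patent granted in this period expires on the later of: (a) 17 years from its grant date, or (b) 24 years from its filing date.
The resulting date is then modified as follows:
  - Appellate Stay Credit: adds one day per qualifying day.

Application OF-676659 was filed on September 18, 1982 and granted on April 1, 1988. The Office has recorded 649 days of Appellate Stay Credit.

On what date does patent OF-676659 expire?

June 28, 2008

(a) grant + 17 years → 1 April 2005.
(b) filing + 24 years → 18 September 2006.
Later of the two: 18 September 2006.
Appellate Stay Credit: +649 days → 28 June 2008.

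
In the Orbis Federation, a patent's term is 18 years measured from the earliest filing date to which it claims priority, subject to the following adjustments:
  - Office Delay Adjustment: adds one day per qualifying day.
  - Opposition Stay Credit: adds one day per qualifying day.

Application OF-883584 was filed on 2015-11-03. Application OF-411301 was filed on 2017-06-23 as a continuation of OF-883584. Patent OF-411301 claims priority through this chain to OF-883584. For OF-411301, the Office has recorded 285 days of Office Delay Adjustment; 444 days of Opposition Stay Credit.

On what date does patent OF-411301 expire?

November 2, 2035

Earliest priority filing: 3 November 2015.
Base term: 3 November 2015 + 18 years → 3 November 2033.
Office Delay Adjustment: +285 days → 15 August 2034.
Opposition Stay Credit: +444 days → 2 November 2035.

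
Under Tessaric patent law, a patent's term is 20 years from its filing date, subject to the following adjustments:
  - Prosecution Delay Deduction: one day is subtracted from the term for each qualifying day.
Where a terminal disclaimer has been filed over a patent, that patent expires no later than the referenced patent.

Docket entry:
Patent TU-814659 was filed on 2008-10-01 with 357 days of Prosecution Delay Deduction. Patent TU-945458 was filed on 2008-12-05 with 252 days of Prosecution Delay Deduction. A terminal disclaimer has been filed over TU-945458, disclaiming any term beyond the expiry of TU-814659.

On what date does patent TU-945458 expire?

October 10, 2027

Natural term of TU-945458:
  Base: filing + 20 years → 5 December 2028.
  Prosecution Delay Deduction: −252 days → 28 March 2028.
Expiry of referenced patent TU-814659:
  Base: filing + 20 years → 1 October 2028.
  Prosecution Delay Deduction: −357 days → 10 October 2027.
Terminal disclaimer: TU-945458 expires on the earlier of 28 March 2028 and 10 October 2027.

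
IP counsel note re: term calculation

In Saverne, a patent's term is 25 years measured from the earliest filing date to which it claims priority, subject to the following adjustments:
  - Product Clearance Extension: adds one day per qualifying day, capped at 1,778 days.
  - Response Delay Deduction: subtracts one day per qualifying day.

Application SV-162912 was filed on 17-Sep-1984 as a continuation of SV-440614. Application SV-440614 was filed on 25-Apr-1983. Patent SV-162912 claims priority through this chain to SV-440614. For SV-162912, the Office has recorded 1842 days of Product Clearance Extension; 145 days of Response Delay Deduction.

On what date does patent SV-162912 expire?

Earliest priority filing: 25 April 1983.
Base term: 25 April 1983 + 25 years → 25 April 2008.
Product Clearance Extension: 1842 days claimed exceeds the 1778-day cap, so +1778 days → 8 March 2013.
Response Delay Deduction: −145 days → 14 October 2012.

October 14, 2012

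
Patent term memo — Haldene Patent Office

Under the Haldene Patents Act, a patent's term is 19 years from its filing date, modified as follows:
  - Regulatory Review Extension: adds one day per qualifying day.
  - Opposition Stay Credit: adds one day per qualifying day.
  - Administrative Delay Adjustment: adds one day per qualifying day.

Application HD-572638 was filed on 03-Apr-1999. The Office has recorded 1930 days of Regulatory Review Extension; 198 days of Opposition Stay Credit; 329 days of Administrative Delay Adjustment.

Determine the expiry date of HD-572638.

Base term: filing date + 19 years → 3 April 2018.
Regulatory Review Extension: +1930 days → 16 July 2023.
Opposition Stay Credit: +198 days → 30 January 2024.
Administrative Delay Adjustment: +329 days → 24 December 2024.

December 24, 2024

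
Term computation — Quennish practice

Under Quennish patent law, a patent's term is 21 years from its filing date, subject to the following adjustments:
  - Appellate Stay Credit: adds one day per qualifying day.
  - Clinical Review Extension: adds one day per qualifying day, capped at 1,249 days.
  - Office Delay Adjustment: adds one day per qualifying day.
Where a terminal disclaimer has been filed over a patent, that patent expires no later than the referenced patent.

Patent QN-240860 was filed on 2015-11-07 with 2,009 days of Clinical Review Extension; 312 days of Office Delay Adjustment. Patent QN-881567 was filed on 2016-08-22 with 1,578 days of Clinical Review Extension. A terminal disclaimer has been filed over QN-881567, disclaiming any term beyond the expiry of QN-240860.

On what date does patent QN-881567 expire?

January 22, 2041

Natural term of QN-881567:
  Base: filing + 21 years → 22 August 2037.
  Clinical Review Extension: 1578 days claimed exceeds the 1249-day cap, so +1249 days → 22 January 2041.
Expiry of referenced patent QN-240860:
  Base: filing + 21 years → 7 November 2036.
  Clinical Review Extension: 2009 days claimed exceeds the 1249-day cap, so +1249 days → 9 April 2040.
  Office Delay Adjustment: +312 days → 15 February 2041.
Terminal disclaimer: QN-881567 expires on the earlier of 22 January 2041 and 15 February 2041.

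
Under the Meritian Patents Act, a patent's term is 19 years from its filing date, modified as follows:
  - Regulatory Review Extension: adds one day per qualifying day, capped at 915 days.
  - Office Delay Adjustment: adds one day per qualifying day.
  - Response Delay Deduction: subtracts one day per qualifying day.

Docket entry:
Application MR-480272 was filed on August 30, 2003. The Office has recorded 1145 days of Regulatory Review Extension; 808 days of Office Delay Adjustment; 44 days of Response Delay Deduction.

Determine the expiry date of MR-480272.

Base term: filing date + 19 years → 30 August 2022.
Regulatory Review Extension: 1145 days claimed exceeds the 915-day cap, so +915 days → 2 March 2025.
Office Delay Adjustment: +808 days → 19 May 2027.
Response Delay Deduction: −44 days → 5 April 2027.

2027-04-05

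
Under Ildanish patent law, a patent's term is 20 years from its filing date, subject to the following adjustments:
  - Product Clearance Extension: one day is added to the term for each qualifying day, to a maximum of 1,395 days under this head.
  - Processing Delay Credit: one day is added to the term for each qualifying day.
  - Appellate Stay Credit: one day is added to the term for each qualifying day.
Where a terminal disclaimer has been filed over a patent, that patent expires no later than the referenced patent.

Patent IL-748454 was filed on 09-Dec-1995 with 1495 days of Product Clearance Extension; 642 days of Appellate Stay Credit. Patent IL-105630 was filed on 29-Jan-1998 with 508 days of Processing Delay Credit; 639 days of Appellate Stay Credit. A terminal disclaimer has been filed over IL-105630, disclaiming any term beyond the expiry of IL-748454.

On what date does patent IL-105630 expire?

Natural term of IL-105630:
  Base: filing + 20 years → 29 January 2018.
  Processing Delay Credit: +508 days → 21 June 2019.
  Appellate Stay Credit: +639 days → 21 March 2021.
Expiry of referenced patent IL-748454:
  Base: filing + 20 years → 9 December 2015.
  Product Clearance Extension: 1495 days claimed exceeds the 1395-day cap, so +1395 days → 4 October 2019.
  Appellate Stay Credit: +642 days → 7 July 2021.
Terminal disclaimer: IL-105630 expires on the earlier of 21 March 2021 and 7 July 2021.

2021-03-21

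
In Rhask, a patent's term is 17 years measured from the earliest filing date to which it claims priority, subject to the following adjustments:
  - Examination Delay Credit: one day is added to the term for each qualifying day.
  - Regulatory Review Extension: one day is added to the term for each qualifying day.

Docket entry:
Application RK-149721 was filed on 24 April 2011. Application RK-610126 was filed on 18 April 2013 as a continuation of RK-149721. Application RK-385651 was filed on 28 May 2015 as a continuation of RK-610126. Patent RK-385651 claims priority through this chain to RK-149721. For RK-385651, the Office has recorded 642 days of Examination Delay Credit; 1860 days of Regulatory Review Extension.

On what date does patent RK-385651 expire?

2035-03-01

Earliest priority filing: 24 April 2011.
Base term: 24 April 2011 + 17 years → 24 April 2028.
Examination Delay Credit: +642 days → 26 January 2030.
Regulatory Review Extension: +1860 days → 1 March 2035.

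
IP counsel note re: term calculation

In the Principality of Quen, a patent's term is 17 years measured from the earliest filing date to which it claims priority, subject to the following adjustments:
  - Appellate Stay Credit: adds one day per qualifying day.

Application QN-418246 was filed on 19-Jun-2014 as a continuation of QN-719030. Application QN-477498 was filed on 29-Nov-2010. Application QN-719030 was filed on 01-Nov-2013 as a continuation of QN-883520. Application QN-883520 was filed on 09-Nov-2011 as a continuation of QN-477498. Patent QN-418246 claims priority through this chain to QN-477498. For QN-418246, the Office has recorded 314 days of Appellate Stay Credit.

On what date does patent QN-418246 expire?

Earliest priority filing: 29 November 2010.
Base term: 29 November 2010 + 17 years → 29 November 2027.
Appellate Stay Credit: +314 days → 8 October 2028.

October 8, 2028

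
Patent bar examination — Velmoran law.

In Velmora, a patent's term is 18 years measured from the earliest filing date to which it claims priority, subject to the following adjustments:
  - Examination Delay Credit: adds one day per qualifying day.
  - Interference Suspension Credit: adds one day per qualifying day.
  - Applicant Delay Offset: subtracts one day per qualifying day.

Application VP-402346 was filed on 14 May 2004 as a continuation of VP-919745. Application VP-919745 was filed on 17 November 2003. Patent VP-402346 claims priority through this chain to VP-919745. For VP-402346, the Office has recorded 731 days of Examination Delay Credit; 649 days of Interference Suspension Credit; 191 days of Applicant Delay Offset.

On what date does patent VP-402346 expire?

2025-02-18

Earliest priority filing: 17 November 2003.
Base term: 17 November 2003 + 18 years → 17 November 2021.
Examination Delay Credit: +731 days → 18 November 2023.
Interference Suspension Credit: +649 days → 28 August 2025.
Applicant Delay Offset: −191 days → 18 February 2025.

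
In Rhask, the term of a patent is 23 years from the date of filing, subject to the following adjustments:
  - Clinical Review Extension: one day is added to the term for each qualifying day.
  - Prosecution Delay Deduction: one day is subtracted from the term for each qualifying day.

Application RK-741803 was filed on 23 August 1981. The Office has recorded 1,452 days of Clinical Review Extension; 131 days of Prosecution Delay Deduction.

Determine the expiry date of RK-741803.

Base term: filing date + 23 years → 23 August 2004.
Clinical Review Extension: +1452 days → 14 August 2008.
Prosecution Delay Deduction: −131 days → 5 April 2008.

2008-04-05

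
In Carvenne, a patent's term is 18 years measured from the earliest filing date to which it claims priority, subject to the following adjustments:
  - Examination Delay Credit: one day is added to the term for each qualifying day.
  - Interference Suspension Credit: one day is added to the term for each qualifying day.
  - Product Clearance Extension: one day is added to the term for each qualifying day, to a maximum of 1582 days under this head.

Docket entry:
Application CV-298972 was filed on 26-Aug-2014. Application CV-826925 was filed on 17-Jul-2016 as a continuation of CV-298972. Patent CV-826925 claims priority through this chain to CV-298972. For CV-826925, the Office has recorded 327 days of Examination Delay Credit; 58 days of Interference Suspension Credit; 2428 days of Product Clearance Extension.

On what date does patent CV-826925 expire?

Earliest priority filing: 26 August 2014.
Base term: 26 August 2014 + 18 years → 26 August 2032.
Examination Delay Credit: +327 days → 19 July 2033.
Interference Suspension Credit: +58 days → 15 September 2033.
Product Clearance Extension: 2428 days claimed exceeds the 1582-day cap, so +1582 days → 14 January 2038.

2038-01-14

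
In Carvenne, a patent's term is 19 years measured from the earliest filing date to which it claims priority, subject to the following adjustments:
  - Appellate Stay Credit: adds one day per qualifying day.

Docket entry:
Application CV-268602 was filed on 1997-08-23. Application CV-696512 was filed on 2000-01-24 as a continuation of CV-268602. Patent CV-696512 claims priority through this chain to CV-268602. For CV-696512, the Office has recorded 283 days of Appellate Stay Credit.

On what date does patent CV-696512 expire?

2017-06-02

Earliest priority filing: 23 August 1997.
Base term: 23 August 1997 + 19 years → 23 August 2016.
Appellate Stay Credit: +283 days → 2 June 2017.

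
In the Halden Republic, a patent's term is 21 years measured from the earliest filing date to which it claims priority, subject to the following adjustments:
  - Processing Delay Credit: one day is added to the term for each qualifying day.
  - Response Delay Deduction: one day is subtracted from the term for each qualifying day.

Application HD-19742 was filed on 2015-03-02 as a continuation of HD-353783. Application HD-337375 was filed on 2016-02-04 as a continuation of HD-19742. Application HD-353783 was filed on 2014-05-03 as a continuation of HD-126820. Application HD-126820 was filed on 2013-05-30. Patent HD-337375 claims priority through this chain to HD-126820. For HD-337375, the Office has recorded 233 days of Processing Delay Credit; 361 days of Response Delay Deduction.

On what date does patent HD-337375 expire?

January 22, 2034

Earliest priority filing: 30 May 2013.
Base term: 30 May 2013 + 21 years → 30 May 2034.
Processing Delay Credit: +233 days → 18 January 2035.
Response Delay Deduction: −361 days → 22 January 2034.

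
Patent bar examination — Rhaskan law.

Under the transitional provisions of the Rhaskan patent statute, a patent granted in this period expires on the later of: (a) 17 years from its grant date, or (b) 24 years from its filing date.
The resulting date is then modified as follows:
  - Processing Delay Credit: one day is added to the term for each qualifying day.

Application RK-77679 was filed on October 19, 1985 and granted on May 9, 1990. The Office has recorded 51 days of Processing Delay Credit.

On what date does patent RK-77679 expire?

December 9, 2009

(a) grant + 17 years → 9 May 2007.
(b) filing + 24 years → 19 October 2009.
Later of the two: 19 October 2009.
Processing Delay Credit: +51 days → 9 December 2009.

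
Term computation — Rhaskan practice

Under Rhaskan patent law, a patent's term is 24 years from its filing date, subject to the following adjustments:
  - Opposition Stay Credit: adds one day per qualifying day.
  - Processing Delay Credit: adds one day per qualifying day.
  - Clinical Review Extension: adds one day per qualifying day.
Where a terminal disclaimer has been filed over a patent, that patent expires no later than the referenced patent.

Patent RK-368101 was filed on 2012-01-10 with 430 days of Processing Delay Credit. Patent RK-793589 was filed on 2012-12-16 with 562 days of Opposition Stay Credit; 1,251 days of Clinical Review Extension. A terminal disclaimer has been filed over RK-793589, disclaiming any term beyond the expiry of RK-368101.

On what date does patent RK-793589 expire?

Natural term of RK-793589:
  Base: filing + 24 years → 16 December 2036.
  Opposition Stay Credit: +562 days → 1 July 2038.
  Clinical Review Extension: +1251 days → 3 December 2041.
Expiry of referenced patent RK-368101:
  Base: filing + 24 years → 10 January 2036.
  Processing Delay Credit: +430 days → 15 March 2037.
Terminal disclaimer: RK-793589 expires on the earlier of 3 December 2041 and 15 March 2037.

2037-03-15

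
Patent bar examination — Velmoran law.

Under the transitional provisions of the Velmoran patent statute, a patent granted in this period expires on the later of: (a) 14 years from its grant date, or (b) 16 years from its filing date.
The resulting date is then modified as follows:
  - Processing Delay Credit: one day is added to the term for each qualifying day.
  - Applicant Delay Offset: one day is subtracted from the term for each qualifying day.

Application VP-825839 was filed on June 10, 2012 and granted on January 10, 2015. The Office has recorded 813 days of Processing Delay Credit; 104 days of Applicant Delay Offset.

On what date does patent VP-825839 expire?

December 20, 2030

(a) grant + 14 years → 10 January 2029.
(b) filing + 16 years → 10 June 2028.
Later of the two: 10 January 2029.
Processing Delay Credit: +813 days → 3 April 2031.
Applicant Delay Offset: −104 days → 20 December 2030.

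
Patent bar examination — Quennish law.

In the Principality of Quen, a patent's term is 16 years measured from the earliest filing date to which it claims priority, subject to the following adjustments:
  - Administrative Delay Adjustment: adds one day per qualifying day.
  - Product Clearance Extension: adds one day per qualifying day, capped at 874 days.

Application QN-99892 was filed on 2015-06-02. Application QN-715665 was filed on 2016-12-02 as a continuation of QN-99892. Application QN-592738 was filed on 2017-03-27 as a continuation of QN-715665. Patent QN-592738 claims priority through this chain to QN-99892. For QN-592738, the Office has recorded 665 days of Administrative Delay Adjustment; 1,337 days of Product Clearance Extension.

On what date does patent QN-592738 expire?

Earliest priority filing: 2 June 2015.
Base term: 2 June 2015 + 16 years → 2 June 2031.
Administrative Delay Adjustment: +665 days → 28 March 2033.
Product Clearance Extension: 1337 days claimed exceeds the 874-day cap, so +874 days → 19 August 2035.

2035-08-19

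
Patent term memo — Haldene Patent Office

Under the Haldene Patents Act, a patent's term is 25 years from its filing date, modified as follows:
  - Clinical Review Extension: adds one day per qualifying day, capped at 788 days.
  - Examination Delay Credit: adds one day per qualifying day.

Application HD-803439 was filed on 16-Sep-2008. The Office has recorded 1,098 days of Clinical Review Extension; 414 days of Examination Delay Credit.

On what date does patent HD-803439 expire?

December 31, 2036

Base term: filing date + 25 years → 16 September 2033.
Clinical Review Extension: 1098 days claimed exceeds the 788-day cap, so +788 days → 13 November 2035.
Examination Delay Credit: +414 days → 31 December 2036.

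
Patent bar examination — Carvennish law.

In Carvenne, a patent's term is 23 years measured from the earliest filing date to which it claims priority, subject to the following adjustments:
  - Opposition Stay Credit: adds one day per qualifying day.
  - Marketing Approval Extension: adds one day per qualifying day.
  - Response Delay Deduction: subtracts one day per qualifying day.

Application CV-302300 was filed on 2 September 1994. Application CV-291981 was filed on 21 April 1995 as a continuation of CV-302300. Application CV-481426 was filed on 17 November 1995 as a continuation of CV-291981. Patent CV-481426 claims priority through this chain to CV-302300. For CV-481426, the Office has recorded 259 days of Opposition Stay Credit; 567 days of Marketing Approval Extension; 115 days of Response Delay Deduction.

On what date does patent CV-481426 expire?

Earliest priority filing: 2 September 1994.
Base term: 2 September 1994 + 23 years → 2 September 2017.
Opposition Stay Credit: +259 days → 19 May 2018.
Marketing Approval Extension: +567 days → 7 December 2019.
Response Delay Deduction: −115 days → 14 August 2019.

August 14, 2019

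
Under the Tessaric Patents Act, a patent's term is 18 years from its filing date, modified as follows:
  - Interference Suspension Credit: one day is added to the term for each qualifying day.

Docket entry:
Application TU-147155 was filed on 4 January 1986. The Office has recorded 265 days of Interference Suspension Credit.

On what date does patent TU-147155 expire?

Base term: filing date + 18 years → 4 January 2004.
Interference Suspension Credit: +265 days → 25 September 2004.

2004-09-25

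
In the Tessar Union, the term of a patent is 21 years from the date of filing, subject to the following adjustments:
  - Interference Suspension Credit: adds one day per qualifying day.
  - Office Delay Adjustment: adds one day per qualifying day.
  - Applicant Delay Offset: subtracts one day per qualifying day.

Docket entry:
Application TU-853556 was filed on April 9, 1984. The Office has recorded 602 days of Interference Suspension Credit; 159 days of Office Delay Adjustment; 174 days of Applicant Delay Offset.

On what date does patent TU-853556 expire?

November 17, 2006

Base term: filing date + 21 years → 9 April 2005.
Interference Suspension Credit: +602 days → 2 December 2006.
Office Delay Adjustment: +159 days → 10 May 2007.
Applicant Delay Offset: −174 days → 17 November 2006.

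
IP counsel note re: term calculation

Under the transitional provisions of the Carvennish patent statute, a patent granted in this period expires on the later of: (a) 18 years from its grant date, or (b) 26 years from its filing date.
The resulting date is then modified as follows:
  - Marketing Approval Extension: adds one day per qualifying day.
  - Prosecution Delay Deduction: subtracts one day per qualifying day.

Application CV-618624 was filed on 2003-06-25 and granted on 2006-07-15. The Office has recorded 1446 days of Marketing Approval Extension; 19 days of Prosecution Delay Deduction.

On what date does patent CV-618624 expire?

May 22, 2033

(a) grant + 18 years → 15 July 2024.
(b) filing + 26 years → 25 June 2029.
Later of the two: 25 June 2029.
Marketing Approval Extension: +1446 days → 10 June 2033.
Prosecution Delay Deduction: −19 days → 22 May 2033.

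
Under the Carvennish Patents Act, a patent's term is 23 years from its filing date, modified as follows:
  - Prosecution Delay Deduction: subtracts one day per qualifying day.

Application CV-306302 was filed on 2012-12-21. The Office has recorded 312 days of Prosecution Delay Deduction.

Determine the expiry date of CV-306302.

February 12, 2035

Base term: filing date + 23 years → 21 December 2035.
Prosecution Delay Deduction: −312 days → 12 February 2035.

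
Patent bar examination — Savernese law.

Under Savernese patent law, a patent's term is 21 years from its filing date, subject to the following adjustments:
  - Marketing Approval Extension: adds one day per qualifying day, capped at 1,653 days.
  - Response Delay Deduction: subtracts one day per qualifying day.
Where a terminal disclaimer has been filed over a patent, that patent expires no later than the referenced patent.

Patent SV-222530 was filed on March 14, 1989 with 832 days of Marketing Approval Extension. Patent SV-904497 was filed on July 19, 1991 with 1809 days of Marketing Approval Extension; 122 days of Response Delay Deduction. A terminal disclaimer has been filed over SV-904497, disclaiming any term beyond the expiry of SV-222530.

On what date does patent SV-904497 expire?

June 23, 2012

Natural term of SV-904497:
  Base: filing + 21 years → 19 July 2012.
  Marketing Approval Extension: 1809 days claimed exceeds the 1653-day cap, so +1653 days → 27 January 2017.
  Response Delay Deduction: −122 days → 27 September 2016.
Expiry of referenced patent SV-222530:
  Base: filing + 21 years → 14 March 2010.
  Marketing Approval Extension: 832 days (within the 1653-day cap) → +832 days → 23 June 2012.
Terminal disclaimer: SV-904497 expires on the earlier of 27 September 2016 and 23 June 2012.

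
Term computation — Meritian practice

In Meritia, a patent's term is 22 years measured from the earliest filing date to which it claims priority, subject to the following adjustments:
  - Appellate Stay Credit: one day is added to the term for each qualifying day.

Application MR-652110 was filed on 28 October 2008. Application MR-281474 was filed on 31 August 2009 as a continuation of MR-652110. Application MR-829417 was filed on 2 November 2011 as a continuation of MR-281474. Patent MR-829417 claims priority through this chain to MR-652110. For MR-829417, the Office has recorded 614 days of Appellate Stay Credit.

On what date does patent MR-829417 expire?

2032-07-03

Earliest priority filing: 28 October 2008.
Base term: 28 October 2008 + 22 years → 28 October 2030.
Appellate Stay Credit: +614 days → 3 July 2032.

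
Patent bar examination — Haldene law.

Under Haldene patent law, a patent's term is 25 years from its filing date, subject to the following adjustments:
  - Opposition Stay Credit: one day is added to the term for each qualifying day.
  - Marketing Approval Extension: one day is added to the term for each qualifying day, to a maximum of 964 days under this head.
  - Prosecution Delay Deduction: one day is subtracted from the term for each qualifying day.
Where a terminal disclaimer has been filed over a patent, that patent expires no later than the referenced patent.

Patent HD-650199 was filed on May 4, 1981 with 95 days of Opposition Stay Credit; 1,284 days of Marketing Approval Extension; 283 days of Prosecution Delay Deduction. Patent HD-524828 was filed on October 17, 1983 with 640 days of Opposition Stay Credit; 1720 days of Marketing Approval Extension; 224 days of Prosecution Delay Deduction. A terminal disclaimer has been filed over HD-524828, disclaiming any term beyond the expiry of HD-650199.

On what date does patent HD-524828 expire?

Natural term of HD-524828:
  Base: filing + 25 years → 17 October 2008.
  Opposition Stay Credit: +640 days → 19 July 2010.
  Marketing Approval Extension: 1720 days claimed exceeds the 964-day cap, so +964 days → 9 March 2013.
  Prosecution Delay Deduction: −224 days → 28 July 2012.
Expiry of referenced patent HD-650199:
  Base: filing + 25 years → 4 May 2006.
  Opposition Stay Credit: +95 days → 7 August 2006.
  Marketing Approval Extension: 1284 days claimed exceeds the 964-day cap, so +964 days → 28 March 2009.
  Prosecution Delay Deduction: −283 days → 18 June 2008.
Terminal disclaimer: HD-524828 expires on the earlier of 28 July 2012 and 18 June 2008.

2008-06-18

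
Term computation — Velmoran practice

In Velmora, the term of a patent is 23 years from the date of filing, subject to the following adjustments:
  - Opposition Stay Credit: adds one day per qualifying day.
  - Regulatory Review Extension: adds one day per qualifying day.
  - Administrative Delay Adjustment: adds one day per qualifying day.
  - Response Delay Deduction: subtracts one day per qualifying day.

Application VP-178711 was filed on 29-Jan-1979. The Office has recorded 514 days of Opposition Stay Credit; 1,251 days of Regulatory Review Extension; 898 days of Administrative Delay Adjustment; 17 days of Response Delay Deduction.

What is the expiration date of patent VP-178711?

Base term: filing date + 23 years → 29 January 2002.
Opposition Stay Credit: +514 days → 27 June 2003.
Regulatory Review Extension: +1251 days → 29 November 2006.
Administrative Delay Adjustment: +898 days → 15 May 2009.
Response Delay Deduction: −17 days → 28 April 2009.

April 28, 2009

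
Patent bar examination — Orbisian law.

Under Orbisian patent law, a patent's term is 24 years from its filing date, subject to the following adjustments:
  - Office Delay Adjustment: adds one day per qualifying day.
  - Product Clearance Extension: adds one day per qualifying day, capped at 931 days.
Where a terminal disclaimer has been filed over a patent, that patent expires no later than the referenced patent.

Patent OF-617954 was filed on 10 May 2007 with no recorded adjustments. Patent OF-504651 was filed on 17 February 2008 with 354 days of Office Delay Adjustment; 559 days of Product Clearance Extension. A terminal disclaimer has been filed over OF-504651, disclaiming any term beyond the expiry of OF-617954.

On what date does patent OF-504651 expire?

Natural term of OF-504651:
  Base: filing + 24 years → 17 February 2032.
  Office Delay Adjustment: +354 days → 5 February 2033.
  Product Clearance Extension: 559 days (within the 931-day cap) → +559 days → 18 August 2034.
Expiry of referenced patent OF-617954:
  Base: filing + 24 years → 10 May 2031.
Terminal disclaimer: OF-504651 expires on the earlier of 18 August 2034 and 10 May 2031.

May 10, 2031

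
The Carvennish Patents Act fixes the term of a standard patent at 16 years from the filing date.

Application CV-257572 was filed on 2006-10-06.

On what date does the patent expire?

Filing date + 16 years → 6 October 2022.

2022-10-06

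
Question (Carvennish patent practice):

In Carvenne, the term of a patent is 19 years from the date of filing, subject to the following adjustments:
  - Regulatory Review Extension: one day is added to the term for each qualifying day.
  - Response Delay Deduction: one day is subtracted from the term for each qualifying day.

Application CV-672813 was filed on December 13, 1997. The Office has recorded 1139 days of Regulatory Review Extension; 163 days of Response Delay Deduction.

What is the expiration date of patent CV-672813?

2019-08-16

Base term: filing date + 19 years → 13 December 2016.
Regulatory Review Extension: +1139 days → 26 January 2020.
Response Delay Deduction: −163 days → 16 August 2019.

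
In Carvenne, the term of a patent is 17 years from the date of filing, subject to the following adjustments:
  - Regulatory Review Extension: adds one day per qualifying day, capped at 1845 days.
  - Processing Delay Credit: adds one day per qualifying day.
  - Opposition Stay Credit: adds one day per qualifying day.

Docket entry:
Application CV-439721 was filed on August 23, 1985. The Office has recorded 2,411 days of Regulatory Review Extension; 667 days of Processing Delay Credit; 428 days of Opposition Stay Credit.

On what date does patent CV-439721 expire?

September 10, 2010

Base term: filing date + 17 years → 23 August 2002.
Regulatory Review Extension: 2411 days claimed exceeds the 1845-day cap, so +1845 days → 11 September 2007.
Processing Delay Credit: +667 days → 9 July 2009.
Opposition Stay Credit: +428 days → 10 September 2010.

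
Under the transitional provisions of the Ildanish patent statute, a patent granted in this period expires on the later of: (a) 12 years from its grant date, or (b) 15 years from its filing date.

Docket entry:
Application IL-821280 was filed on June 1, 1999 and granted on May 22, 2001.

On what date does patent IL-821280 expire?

June 1, 2014

(a) grant + 12 years → 22 May 2013.
(b) filing + 15 years → 1 June 2014.
Later of the two: 1 June 2014.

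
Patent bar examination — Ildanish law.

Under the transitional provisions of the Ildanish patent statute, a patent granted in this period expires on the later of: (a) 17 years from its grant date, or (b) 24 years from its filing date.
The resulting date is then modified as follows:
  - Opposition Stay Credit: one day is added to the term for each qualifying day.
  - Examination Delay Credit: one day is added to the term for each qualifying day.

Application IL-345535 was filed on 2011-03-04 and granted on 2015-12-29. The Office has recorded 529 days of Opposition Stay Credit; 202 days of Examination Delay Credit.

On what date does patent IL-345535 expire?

(a) grant + 17 years → 29 December 2032.
(b) filing + 24 years → 4 March 2035.
Later of the two: 4 March 2035.
Opposition Stay Credit: +529 days → 14 August 2036.
Examination Delay Credit: +202 days → 4 March 2037.

2037-03-04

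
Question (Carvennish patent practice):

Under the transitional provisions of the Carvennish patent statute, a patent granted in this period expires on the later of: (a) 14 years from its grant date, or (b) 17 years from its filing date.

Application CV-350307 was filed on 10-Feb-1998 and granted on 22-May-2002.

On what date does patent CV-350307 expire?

2016-05-22

(a) grant + 14 years → 22 May 2016.
(b) filing + 17 years → 10 February 2015.
Later of the two: 22 May 2016.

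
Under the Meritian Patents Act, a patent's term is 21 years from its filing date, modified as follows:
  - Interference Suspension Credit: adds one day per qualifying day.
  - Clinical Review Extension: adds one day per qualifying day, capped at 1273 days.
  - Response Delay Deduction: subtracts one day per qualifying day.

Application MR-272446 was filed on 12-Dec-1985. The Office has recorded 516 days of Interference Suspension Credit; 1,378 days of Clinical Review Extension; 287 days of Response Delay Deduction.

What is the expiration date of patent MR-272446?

Base term: filing date + 21 years → 12 December 2006.
Interference Suspension Credit: +516 days → 11 May 2008.
Clinical Review Extension: 1378 days claimed exceeds the 1273-day cap, so +1273 days → 5 November 2011.
Response Delay Deduction: −287 days → 22 January 2011.

2011-01-22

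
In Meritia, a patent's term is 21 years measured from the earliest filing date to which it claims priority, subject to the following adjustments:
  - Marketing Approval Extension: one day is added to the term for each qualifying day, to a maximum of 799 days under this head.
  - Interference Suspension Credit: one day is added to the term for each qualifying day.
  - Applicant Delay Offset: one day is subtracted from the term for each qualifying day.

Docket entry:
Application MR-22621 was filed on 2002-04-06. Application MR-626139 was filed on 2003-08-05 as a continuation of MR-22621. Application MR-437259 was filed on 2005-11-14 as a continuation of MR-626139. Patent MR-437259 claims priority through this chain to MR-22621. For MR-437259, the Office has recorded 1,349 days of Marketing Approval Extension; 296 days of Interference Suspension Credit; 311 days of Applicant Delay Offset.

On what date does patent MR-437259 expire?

Earliest priority filing: 6 April 2002.
Base term: 6 April 2002 + 21 years → 6 April 2023.
Marketing Approval Extension: 1349 days claimed exceeds the 799-day cap, so +799 days → 13 June 2025.
Interference Suspension Credit: +296 days → 5 April 2026.
Applicant Delay Offset: −311 days → 29 May 2025.

2025-05-29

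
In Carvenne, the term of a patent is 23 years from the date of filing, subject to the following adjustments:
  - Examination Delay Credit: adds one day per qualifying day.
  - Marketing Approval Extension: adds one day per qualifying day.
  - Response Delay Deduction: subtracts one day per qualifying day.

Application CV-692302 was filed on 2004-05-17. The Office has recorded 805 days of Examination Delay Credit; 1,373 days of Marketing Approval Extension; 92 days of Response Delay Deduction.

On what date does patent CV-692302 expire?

January 31, 2033

Base term: filing date + 23 years → 17 May 2027.
Examination Delay Credit: +805 days → 30 July 2029.
Marketing Approval Extension: +1373 days → 3 May 2033.
Response Delay Deduction: −92 days → 31 January 2033.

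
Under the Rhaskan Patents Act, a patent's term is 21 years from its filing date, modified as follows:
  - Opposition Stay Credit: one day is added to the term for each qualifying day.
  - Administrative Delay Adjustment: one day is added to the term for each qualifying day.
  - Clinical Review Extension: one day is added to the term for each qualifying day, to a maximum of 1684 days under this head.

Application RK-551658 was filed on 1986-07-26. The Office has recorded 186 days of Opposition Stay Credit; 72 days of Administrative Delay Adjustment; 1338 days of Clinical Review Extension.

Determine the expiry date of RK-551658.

Base term: filing date + 21 years → 26 July 2007.
Opposition Stay Credit: +186 days → 28 January 2008.
Administrative Delay Adjustment: +72 days → 9 April 2008.
Clinical Review Extension: 1338 days (within the 1684-day cap) → +1338 days → 8 December 2011.

2011-12-08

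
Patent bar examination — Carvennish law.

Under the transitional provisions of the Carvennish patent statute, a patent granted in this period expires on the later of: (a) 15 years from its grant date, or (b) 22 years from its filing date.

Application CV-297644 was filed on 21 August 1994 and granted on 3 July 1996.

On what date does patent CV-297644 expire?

August 21, 2016

(a) grant + 15 years → 3 July 2011.
(b) filing + 22 years → 21 August 2016.
Later of the two: 21 August 2016.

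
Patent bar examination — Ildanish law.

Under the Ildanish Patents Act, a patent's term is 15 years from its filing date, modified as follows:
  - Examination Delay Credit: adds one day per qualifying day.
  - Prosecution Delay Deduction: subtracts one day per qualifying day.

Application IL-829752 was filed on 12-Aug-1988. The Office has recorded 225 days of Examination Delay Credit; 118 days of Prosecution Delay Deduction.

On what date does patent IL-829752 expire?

Base term: filing date + 15 years → 12 August 2003.
Examination Delay Credit: +225 days → 24 March 2004.
Prosecution Delay Deduction: −118 days → 27 November 2003.

November 27, 2003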